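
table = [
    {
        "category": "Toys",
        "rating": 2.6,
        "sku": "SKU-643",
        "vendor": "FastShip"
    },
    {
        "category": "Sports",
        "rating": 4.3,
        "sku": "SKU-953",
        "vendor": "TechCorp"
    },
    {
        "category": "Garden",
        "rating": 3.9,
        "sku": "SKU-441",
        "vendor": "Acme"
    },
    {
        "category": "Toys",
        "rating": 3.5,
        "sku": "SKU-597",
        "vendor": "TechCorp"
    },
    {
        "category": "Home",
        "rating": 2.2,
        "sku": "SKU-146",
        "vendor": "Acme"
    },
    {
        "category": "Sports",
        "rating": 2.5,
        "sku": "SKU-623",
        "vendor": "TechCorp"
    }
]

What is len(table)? 6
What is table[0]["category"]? "Toys"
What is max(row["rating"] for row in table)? 4.3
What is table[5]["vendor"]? "TechCorp"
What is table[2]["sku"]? "SKU-441"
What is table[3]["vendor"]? "TechCorp"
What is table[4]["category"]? "Home"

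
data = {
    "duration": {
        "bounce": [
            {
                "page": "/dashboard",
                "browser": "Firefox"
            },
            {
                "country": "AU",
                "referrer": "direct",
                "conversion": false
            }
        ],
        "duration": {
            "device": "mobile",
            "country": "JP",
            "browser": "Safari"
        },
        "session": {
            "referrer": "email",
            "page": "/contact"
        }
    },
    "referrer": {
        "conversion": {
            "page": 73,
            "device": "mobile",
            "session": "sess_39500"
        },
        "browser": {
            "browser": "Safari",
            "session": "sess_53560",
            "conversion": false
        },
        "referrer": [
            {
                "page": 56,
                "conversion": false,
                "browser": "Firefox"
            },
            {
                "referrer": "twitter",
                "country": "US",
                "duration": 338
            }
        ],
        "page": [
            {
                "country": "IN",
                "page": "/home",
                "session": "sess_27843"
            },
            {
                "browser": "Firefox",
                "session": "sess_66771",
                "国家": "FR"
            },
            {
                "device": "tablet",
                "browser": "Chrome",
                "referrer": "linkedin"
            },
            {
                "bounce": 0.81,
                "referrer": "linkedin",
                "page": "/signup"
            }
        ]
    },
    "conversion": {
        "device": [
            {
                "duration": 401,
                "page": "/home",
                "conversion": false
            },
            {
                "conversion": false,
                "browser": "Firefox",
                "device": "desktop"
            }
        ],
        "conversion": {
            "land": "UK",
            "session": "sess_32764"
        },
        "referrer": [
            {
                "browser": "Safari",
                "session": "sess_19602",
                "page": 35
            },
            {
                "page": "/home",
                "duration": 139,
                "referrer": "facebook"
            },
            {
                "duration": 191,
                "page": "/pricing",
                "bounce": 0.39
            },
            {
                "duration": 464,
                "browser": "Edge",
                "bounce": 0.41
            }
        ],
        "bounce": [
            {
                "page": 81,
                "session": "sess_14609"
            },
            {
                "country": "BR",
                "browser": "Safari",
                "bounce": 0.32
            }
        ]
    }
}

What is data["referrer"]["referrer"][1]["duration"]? 338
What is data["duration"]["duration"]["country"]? "JP"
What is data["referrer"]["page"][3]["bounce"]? 0.81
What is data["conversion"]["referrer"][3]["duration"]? 464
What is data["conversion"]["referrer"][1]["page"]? "/home"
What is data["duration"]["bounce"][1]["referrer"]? "direct"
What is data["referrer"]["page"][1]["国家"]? "FR"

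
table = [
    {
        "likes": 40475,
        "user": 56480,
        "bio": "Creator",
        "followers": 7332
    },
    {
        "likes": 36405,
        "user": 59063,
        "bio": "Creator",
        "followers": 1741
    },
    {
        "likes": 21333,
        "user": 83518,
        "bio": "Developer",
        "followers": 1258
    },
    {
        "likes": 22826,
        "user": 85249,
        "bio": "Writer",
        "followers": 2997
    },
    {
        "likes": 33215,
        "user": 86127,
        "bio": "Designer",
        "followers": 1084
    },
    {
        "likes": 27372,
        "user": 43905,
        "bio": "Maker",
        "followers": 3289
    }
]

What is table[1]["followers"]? 1741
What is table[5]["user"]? 43905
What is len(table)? 6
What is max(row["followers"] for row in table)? 7332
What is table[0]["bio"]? "Creator"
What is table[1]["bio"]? "Creator"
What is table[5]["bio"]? "Maker"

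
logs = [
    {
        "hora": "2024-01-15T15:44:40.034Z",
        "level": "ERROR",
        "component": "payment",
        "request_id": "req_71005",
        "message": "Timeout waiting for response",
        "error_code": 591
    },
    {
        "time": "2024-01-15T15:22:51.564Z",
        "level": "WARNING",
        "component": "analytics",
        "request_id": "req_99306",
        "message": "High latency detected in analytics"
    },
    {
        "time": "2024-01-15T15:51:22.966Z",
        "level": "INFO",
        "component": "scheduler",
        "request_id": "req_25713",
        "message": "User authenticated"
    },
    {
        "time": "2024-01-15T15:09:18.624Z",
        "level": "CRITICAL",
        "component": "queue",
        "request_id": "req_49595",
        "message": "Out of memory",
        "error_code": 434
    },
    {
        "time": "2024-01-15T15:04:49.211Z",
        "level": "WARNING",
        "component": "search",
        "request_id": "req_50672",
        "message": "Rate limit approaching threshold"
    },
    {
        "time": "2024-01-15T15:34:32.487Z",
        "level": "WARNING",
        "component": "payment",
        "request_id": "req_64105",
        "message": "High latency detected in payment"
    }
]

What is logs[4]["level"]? "WARNING"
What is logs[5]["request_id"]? "req_64105"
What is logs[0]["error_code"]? 591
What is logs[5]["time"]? "2024-01-15T15:34:32.487Z"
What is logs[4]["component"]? "search"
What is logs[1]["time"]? "2024-01-15T15:22:51.564Z"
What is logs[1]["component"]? "analytics"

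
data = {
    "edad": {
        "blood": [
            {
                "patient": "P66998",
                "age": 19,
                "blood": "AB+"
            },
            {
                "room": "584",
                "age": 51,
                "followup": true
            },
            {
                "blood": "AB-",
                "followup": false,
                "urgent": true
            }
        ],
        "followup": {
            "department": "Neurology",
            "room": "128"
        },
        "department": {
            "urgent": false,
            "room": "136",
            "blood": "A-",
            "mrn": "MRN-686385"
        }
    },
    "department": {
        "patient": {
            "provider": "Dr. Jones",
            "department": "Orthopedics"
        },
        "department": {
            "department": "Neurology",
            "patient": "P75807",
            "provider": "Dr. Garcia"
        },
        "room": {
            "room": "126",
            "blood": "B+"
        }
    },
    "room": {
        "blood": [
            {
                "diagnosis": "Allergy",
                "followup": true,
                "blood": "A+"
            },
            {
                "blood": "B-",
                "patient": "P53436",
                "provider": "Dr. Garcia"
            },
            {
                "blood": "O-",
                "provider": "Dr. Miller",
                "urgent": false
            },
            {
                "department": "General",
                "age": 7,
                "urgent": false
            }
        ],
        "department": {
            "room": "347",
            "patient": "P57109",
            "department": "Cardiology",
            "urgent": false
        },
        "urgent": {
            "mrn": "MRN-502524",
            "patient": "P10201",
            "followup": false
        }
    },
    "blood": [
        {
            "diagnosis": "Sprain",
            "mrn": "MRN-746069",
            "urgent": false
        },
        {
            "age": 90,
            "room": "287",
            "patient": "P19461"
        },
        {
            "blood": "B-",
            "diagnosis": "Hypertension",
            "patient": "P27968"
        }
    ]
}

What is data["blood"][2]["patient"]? "P27968"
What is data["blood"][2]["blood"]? "B-"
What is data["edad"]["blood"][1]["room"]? "584"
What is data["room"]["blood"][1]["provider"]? "Dr. Garcia"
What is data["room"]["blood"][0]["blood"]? "A+"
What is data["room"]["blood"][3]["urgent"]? False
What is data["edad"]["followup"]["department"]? "Neurology"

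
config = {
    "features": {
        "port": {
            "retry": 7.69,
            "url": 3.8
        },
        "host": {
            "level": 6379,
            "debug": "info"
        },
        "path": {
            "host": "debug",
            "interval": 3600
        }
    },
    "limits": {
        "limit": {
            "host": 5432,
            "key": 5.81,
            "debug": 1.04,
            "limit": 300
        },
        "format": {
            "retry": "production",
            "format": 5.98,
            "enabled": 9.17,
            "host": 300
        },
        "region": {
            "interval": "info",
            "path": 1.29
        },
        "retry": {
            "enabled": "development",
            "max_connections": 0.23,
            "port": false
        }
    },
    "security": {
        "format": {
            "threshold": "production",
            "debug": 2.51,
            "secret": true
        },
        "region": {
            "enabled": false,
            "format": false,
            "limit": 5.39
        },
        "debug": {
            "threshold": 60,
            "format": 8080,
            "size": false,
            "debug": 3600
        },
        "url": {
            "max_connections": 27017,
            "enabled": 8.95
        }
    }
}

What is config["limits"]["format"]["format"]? 5.98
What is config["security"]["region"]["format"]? False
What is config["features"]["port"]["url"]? 3.8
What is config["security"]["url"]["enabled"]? 8.95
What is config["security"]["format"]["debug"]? 2.51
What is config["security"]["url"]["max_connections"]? 27017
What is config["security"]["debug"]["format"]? 8080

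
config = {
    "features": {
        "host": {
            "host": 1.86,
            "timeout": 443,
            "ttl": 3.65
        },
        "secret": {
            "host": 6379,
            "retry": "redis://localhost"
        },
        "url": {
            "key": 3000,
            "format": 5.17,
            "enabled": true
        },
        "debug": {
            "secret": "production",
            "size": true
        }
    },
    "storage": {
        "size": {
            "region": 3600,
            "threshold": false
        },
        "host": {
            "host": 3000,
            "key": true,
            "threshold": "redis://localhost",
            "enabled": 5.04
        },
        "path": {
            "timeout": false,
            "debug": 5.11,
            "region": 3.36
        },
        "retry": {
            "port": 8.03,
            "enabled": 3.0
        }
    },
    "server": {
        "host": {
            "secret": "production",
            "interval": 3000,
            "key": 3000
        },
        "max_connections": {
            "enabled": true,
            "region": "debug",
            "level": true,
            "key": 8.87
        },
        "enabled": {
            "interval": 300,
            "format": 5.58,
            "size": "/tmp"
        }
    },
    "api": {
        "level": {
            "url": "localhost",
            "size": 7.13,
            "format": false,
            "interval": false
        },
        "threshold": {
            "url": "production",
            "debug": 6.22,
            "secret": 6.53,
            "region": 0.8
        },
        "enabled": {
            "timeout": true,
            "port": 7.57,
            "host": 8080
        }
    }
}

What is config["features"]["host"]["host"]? 1.86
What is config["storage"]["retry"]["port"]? 8.03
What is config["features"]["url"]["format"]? 5.17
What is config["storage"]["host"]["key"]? True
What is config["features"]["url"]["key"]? 3000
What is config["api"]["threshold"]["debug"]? 6.22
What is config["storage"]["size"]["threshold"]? False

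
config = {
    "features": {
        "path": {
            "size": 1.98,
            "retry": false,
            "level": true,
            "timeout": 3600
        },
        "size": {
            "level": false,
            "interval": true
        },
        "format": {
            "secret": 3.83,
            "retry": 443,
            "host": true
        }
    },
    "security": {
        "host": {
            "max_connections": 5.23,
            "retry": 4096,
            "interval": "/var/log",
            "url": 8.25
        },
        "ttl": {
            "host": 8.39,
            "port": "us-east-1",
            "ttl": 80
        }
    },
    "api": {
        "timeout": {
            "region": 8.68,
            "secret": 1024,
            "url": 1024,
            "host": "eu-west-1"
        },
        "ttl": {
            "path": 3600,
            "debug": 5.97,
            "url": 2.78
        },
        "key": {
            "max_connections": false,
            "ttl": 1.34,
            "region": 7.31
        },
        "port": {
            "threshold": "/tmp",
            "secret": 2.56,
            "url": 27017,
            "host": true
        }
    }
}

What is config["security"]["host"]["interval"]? "/var/log"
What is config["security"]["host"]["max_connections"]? 5.23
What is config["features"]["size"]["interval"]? True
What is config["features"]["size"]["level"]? False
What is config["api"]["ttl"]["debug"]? 5.97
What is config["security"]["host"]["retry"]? 4096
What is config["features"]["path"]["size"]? 1.98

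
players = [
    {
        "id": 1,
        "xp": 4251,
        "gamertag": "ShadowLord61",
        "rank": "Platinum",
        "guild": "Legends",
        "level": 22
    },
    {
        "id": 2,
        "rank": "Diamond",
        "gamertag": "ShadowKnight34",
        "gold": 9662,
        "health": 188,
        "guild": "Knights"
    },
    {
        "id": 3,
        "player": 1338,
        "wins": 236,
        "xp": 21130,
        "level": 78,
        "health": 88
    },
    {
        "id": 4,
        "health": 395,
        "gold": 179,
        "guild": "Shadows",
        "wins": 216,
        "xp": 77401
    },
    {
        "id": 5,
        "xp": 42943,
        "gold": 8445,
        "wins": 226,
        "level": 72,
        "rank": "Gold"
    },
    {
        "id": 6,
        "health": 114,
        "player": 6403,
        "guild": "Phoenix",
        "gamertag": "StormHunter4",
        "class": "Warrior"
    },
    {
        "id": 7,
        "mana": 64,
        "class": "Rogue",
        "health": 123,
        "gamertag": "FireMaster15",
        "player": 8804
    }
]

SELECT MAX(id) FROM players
7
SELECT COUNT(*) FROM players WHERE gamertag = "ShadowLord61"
1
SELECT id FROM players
[1, 2, 3, 4, 5, 6, 7]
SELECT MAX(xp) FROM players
77401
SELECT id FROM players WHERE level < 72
[1]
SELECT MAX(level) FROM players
78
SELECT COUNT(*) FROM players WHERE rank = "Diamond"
1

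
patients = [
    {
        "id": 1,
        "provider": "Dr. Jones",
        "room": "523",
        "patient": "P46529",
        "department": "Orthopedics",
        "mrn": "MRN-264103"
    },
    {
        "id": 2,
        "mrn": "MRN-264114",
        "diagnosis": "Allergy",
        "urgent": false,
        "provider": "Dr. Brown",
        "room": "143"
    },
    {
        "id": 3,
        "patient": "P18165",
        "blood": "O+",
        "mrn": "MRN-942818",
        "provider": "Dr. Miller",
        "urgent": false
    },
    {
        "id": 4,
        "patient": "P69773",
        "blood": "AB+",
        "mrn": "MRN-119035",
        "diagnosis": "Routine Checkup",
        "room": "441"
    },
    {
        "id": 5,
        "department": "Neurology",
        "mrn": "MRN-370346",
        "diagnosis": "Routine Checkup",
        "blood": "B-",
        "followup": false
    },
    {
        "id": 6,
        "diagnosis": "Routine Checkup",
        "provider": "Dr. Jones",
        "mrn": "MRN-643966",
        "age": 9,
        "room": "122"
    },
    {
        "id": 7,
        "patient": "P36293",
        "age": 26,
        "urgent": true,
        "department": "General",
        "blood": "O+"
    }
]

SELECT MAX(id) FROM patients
7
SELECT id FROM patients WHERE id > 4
[5, 6, 7]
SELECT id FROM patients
[1, 2, 3, 4, 5, 6, 7]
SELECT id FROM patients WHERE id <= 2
[1, 2]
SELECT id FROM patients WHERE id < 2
[1]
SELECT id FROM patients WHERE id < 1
[]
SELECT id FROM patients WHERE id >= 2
[2, 3, 4, 5, 6, 7]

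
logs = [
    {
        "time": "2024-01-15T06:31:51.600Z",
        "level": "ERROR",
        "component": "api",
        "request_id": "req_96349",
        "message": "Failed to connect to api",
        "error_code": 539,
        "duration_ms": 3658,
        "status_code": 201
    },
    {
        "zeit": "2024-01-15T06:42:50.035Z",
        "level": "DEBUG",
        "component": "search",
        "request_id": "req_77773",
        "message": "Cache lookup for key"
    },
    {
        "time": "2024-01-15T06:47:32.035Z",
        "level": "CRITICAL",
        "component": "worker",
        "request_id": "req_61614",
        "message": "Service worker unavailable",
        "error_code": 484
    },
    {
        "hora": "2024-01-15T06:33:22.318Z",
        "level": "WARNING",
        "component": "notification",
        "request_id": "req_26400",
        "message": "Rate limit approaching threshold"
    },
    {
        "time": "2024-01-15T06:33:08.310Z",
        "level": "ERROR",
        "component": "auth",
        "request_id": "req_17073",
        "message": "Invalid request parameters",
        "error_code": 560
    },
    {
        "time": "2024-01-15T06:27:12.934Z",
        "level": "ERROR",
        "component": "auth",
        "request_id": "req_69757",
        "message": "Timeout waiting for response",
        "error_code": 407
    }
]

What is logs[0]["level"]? "ERROR"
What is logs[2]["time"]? "2024-01-15T06:47:32.035Z"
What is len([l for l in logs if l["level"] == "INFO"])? 0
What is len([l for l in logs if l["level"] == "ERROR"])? 3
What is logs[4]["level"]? "ERROR"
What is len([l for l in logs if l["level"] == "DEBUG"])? 1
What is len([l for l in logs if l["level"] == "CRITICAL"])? 1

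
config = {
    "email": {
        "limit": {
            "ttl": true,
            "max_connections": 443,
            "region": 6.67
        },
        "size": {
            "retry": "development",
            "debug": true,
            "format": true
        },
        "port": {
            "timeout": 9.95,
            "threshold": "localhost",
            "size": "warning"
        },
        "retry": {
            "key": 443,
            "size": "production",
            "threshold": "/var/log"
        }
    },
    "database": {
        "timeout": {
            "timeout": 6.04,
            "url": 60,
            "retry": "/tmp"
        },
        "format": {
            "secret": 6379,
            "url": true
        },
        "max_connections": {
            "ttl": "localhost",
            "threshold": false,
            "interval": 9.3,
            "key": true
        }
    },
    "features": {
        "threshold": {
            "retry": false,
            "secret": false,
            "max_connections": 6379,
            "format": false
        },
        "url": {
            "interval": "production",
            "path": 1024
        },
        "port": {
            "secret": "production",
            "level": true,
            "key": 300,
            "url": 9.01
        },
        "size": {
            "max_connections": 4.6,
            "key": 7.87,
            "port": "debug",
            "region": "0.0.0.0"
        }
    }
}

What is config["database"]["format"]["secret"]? 6379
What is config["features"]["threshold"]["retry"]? False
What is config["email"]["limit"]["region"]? 6.67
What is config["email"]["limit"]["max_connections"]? 443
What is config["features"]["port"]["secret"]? "production"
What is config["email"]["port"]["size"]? "warning"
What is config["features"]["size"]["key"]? 7.87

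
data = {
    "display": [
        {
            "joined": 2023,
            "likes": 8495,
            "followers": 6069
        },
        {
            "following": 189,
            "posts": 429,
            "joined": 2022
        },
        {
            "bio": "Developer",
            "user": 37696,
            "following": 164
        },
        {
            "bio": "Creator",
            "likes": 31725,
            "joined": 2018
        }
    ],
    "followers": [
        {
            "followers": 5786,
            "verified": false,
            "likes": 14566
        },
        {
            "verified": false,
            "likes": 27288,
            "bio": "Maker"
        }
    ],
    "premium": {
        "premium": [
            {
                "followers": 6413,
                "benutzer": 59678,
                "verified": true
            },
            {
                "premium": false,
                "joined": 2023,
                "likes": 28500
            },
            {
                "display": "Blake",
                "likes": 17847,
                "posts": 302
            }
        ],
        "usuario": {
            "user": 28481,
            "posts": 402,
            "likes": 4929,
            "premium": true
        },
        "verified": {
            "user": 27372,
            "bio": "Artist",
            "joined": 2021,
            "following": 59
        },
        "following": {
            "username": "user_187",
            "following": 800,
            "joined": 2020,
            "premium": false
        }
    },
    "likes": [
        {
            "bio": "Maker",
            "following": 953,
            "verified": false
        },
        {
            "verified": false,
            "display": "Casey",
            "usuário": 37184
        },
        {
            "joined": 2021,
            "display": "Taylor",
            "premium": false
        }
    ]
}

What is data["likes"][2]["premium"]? False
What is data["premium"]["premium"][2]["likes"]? 17847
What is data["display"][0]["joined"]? 2023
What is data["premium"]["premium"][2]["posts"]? 302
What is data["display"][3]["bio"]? "Creator"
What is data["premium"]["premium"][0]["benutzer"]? 59678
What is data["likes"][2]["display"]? "Taylor"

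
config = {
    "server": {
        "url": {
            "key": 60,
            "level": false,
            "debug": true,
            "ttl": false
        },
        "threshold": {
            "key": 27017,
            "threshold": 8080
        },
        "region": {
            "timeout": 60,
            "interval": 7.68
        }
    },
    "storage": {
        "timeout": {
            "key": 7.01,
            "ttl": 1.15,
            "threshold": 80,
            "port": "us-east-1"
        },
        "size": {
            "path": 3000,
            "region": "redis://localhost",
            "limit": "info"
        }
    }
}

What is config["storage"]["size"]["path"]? 3000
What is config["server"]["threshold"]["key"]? 27017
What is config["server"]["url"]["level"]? False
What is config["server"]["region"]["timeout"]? 60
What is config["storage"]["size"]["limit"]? "info"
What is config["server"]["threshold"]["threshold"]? 8080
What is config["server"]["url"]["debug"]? True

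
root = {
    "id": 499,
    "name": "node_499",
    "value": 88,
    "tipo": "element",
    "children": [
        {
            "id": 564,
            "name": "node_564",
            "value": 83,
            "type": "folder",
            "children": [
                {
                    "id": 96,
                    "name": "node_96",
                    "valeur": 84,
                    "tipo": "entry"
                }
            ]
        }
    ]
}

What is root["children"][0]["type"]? "folder"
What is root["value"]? 88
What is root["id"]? 499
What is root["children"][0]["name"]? "node_564"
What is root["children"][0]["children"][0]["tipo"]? "entry"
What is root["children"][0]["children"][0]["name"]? "node_96"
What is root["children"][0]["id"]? 564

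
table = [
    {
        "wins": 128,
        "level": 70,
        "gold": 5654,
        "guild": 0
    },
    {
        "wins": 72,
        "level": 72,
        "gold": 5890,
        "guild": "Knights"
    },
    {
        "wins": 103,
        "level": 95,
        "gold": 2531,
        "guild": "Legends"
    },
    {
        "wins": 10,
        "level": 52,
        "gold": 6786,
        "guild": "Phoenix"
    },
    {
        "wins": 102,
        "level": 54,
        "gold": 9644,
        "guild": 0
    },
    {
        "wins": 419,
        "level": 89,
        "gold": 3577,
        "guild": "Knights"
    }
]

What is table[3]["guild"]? "Phoenix"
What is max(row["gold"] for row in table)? 9644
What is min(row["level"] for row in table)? 52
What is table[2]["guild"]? "Legends"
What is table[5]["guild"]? "Knights"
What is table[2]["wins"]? 103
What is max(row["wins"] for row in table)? 419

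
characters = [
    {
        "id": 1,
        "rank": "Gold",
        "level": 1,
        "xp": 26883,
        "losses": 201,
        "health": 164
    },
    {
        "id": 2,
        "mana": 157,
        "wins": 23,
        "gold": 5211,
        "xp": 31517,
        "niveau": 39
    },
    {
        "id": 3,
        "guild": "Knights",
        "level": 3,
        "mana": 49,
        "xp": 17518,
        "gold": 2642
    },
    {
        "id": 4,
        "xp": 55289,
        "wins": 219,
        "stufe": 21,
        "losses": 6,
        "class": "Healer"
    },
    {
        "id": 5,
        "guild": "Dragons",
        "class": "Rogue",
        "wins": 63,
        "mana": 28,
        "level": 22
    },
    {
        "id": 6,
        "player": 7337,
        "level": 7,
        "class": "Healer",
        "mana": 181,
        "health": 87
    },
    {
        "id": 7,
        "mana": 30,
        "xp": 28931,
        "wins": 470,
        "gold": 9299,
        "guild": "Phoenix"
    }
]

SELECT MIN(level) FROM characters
1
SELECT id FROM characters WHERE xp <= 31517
[1, 2, 3, 7]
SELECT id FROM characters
[1, 2, 3, 4, 5, 6, 7]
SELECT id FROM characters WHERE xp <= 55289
[1, 2, 3, 4, 7]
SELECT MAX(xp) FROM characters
55289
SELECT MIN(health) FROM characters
87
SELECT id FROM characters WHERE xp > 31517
[4]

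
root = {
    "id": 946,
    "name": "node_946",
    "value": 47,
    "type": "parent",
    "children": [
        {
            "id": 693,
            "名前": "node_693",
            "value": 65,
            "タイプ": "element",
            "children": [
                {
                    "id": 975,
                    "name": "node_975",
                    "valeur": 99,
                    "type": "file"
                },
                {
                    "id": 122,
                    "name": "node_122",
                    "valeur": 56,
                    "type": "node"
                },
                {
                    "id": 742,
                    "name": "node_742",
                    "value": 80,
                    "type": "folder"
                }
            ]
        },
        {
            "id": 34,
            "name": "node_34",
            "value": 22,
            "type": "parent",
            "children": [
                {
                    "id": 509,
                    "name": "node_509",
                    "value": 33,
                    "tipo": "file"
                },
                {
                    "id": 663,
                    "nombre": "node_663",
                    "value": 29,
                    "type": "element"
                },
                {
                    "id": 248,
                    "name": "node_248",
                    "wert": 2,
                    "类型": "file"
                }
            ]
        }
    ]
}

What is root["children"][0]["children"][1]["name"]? "node_122"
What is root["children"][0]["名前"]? "node_693"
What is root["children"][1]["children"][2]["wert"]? 2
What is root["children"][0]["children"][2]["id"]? 742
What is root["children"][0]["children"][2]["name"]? "node_742"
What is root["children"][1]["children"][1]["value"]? 29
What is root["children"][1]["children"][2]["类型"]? "file"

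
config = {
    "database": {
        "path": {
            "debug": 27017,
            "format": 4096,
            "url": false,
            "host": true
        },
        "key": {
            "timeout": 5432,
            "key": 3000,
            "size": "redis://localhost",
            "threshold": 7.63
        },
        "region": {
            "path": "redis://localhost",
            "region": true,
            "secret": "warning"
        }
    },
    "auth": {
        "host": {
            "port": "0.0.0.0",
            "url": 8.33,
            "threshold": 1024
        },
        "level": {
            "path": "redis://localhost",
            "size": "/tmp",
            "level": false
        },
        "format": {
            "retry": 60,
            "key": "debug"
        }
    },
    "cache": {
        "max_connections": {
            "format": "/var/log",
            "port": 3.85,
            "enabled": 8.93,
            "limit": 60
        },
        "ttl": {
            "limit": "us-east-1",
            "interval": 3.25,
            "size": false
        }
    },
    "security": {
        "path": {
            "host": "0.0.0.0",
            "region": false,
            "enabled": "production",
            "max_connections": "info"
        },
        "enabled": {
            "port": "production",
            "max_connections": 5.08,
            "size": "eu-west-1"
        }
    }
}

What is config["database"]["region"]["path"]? "redis://localhost"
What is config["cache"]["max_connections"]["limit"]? 60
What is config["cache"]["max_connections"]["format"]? "/var/log"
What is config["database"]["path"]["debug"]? 27017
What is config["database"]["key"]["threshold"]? 7.63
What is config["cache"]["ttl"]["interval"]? 3.25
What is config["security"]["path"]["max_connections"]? "info"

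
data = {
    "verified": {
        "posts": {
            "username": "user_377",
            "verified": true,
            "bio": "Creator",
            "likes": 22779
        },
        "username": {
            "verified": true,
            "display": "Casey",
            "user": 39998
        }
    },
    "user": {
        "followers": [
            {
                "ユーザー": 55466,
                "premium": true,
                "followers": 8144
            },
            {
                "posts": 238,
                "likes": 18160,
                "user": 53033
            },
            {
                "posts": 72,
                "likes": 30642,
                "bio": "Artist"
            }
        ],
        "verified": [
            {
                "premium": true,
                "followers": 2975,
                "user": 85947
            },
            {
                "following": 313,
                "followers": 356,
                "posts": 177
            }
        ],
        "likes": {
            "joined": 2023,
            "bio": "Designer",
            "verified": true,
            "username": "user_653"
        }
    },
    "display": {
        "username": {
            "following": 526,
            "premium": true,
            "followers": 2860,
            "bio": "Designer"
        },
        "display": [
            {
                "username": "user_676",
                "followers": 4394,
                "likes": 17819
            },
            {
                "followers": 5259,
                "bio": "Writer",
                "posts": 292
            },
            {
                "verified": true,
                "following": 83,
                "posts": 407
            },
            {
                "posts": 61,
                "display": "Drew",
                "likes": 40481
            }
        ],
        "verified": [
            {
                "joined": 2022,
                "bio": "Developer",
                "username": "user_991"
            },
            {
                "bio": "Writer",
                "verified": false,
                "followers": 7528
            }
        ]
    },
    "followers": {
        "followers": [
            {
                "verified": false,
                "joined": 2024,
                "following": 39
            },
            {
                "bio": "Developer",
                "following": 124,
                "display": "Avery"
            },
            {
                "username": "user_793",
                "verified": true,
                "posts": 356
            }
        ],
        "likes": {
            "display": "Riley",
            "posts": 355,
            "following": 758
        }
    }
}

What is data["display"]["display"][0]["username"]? "user_676"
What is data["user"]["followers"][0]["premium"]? True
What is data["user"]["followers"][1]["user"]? 53033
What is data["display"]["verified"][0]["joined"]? 2022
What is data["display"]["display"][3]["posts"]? 61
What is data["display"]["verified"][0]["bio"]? "Developer"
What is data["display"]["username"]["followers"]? 2860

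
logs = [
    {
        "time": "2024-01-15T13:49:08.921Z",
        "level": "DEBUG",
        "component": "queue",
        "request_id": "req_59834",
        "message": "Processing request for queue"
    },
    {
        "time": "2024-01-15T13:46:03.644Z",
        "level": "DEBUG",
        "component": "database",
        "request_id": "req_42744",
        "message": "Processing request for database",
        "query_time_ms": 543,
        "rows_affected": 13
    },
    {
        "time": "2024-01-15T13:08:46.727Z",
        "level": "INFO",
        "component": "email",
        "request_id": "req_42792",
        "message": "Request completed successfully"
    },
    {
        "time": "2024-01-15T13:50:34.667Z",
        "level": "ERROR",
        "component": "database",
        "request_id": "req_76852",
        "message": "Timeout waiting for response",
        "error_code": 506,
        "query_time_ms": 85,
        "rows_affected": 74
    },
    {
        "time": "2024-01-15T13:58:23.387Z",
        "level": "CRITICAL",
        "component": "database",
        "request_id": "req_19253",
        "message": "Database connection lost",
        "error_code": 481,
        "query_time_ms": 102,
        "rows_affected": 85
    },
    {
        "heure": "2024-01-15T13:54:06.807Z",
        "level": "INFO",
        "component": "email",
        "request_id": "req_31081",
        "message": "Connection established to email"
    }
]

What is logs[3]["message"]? "Timeout waiting for response"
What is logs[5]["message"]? "Connection established to email"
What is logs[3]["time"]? "2024-01-15T13:50:34.667Z"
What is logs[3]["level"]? "ERROR"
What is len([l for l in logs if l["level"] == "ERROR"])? 1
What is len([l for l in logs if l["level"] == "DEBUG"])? 2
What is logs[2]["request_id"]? "req_42792"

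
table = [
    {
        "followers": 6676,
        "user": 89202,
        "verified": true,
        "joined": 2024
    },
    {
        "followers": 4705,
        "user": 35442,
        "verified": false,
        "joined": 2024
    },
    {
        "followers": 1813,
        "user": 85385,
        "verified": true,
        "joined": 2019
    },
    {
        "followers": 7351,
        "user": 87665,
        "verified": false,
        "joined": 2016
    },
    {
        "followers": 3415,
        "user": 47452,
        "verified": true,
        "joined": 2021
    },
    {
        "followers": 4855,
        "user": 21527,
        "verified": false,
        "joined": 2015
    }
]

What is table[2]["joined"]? 2019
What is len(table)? 6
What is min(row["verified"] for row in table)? False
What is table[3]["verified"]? False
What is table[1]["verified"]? False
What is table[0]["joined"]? 2024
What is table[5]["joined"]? 2015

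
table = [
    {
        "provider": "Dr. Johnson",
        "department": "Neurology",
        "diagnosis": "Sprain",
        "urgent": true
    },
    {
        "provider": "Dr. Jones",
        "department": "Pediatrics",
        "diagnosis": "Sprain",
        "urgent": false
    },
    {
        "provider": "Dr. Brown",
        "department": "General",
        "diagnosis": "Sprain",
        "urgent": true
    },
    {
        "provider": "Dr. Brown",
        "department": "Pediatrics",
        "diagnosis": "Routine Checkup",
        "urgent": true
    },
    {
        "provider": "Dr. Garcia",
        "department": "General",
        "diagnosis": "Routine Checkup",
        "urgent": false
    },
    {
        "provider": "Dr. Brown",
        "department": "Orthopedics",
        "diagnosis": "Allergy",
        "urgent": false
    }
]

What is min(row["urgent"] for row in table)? False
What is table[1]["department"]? "Pediatrics"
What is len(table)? 6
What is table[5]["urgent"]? False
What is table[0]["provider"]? "Dr. Johnson"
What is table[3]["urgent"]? True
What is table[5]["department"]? "Orthopedics"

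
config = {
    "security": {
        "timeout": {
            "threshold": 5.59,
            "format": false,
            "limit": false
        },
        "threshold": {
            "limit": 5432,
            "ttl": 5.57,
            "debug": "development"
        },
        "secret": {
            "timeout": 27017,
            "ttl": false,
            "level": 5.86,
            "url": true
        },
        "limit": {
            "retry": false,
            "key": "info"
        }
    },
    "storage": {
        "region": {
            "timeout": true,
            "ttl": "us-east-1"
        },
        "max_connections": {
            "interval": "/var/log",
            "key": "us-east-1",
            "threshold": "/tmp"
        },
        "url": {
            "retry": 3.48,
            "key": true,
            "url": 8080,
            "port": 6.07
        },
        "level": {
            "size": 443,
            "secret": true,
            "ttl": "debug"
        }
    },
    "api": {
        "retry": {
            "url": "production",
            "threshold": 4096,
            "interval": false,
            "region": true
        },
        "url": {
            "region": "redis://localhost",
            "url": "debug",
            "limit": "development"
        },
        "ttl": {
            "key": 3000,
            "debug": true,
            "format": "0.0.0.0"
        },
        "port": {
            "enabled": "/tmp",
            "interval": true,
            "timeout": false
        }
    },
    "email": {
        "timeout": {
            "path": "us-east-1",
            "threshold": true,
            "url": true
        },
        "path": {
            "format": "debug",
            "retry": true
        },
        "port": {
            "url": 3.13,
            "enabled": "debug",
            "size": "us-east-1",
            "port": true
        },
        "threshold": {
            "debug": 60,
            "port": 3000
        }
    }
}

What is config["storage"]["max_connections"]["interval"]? "/var/log"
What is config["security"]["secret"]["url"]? True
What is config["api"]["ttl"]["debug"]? True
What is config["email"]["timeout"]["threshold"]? True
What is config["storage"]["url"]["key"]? True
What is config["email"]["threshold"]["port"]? 3000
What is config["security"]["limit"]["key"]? "info"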